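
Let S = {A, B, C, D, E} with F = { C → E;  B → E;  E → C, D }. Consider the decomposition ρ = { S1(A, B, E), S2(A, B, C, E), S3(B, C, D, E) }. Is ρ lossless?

Chase test. Columns are A, B, C, D, E; row i has aⱼ where attribute j ∈ Si, else bᵢⱼ.
Initial tableau (one row per fragment):
  row 1: a1 a2 b13 b14 a5
  row 2: a1 a2 a3 b24 a5
  row 3: b31 a2 a3 a4 a5
Rows 1 and 2 agree on E; apply E→C, D and equate their C, D entries.
Rows 1 and 3 agree on E; apply E→C, D and equate their C, D entries.
Row 1 is now all distinguished symbols — the join is lossless.

Yes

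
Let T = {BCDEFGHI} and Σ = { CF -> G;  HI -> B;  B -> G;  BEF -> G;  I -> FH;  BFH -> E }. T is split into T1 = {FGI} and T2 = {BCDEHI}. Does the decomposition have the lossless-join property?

Yes

Common attributes: T1 ∩ T2 = {I}.
Closure of {I}: I → FH applies, adding FH; HI → B applies, adding B; B → G applies, adding G; BFH → E applies, adding E. So (I)⁺ = {BEFGHI}.
This closure contains every attribute of T1, so T1 ∩ T2 → T1. The join is lossless.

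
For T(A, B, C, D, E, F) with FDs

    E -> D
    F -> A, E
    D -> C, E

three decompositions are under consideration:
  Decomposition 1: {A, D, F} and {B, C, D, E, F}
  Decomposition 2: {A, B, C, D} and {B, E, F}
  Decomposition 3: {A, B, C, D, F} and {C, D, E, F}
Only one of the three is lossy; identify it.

Decomposition 1: common = {D, F}, closure = {A, C, D, E, F} → lossless.
Decomposition 2: common = {B}, closure = {B} → lossy.
Decomposition 3: common = {C, D, F}, closure = {A, C, D, E, F} → lossless.

Decomposition 2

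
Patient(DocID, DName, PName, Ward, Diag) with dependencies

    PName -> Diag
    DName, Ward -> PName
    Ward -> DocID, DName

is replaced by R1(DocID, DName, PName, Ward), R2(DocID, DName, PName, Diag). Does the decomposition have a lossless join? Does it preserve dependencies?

Lossless test: (DocID, DName, PName)⁺ = {DocID, DName, PName, Diag}, which contains all of one fragment — lossless.
Dependency preservation: every FD's attributes lie within a single fragment, so each can be enforced locally — preserved.

lossless and dependency-preserving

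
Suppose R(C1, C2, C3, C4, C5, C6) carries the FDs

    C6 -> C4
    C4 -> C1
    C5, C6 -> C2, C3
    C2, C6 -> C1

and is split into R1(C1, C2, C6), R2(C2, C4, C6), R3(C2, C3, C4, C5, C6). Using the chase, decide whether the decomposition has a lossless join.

Chase test. Columns are C1, C2, C3, C4, C5, C6; row i has aⱼ where attribute j ∈ Ri, else bᵢⱼ.
Initial tableau (one row per fragment):
  row 1: a1 a2 b13 b14 b15 a6
  row 2: b21 a2 b23 a4 b25 a6
  row 3: b31 a2 a3 a4 a5 a6
Rows 1 and 2 agree on C6; apply C6→C4 and equate their C4 entries.
Rows 1 and 2 agree on C4; apply C4→C1 and equate their C1 entries.
Rows 1 and 3 agree on C4; apply C4→C1 and equate their C1 entries.
Row 3 is now all distinguished symbols — the join is lossless.

Yes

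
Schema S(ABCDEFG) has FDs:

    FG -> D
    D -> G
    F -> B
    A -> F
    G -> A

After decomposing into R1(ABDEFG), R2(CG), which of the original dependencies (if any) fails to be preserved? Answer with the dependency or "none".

FG → D lies within R1.
D → G lies within R1.
F → B lies within R1.
A → F lies within R1.
G → A lies within R1.
Every dependency is enforceable on the fragments, so the decomposition is dependency-preserving.

none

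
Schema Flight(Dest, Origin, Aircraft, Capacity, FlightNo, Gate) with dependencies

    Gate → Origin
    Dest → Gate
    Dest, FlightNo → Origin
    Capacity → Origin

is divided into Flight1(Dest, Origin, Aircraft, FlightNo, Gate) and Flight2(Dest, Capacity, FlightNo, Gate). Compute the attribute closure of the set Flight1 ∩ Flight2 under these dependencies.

Dest, Origin, FlightNo, Gate

Flight1 ∩ Flight2 = {Dest, FlightNo, Gate}.
Gate → Origin applies, adding Origin
Closure: {Dest, Origin, FlightNo, Gate}.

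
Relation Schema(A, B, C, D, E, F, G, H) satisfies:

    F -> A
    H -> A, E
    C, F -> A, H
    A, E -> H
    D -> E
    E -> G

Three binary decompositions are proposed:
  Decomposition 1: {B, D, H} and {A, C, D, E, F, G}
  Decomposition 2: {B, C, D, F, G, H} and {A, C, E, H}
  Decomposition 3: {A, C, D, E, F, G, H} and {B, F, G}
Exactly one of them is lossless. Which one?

Decomposition 1: common = {D}, closure = {D, E, G} → lossy.
Decomposition 2: common = {C, H}, closure = {A, C, E, G, H} → lossless.
Decomposition 3: common = {F, G}, closure = {A, F, G} → lossy.

Decomposition 2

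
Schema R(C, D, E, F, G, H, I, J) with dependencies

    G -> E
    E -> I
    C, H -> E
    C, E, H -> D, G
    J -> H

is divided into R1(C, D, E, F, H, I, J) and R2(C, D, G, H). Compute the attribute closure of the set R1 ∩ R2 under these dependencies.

R1 ∩ R2 = {C, D, H}.
C, H → E applies, adding E
C, E, H → D, G applies, adding G
E → I applies, adding I
Closure: {C, D, E, G, H, I}.

C, D, E, G, H, I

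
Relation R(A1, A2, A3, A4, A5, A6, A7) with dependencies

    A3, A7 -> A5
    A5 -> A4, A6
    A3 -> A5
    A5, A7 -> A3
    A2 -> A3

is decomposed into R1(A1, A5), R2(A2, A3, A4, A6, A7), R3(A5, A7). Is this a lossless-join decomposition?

Chase test. Columns are A1, A2, A3, A4, A5, A6, A7; row i has aⱼ where attribute j ∈ Ri, else bᵢⱼ.
Initial tableau (one row per fragment):
  row 1: a1 b12 b13 b14 a5 b16 b17
  row 2: b21 a2 a3 a4 b25 a6 a7
  row 3: b31 b32 b33 b34 a5 b36 a7
Rows 1 and 3 agree on A5; apply A5→A4, A6 and equate their A4, A6 entries.
No row becomes fully distinguished — the join is lossy.

No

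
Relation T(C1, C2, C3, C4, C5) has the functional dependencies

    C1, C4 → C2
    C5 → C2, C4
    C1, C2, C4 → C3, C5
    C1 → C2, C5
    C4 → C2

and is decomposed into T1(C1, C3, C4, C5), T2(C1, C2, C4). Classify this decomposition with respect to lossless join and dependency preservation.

lossless and dependency-preserving

Lossless test: (C1, C4)⁺ = {C1, C2, C3, C4, C5}, which contains all of one fragment — lossless.
Dependency preservation: C5 → C2, C4; C1, C2, C4 → C3, C5; C1 → C2, C5 are not contained in any single fragment, but the restricted closure of each left-hand side across the fragments still reaches the right-hand side; the remaining FDs each lie inside some fragment. All dependencies are preserved.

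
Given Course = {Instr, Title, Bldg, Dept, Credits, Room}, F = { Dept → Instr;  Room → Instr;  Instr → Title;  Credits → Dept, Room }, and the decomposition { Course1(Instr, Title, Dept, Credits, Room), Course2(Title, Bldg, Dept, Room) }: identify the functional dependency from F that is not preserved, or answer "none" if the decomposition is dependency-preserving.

none

Dept → Instr lies within Course1.
Room → Instr lies within Course1.
Instr → Title lies within Course1.
Credits → Dept, Room lies within Course1.
Every dependency is enforceable on the fragments, so the decomposition is dependency-preserving.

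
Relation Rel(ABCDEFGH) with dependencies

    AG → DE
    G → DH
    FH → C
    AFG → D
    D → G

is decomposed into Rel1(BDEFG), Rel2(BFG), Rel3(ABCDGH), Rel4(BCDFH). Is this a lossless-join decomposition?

Chase test. Columns are ABCDEFGH; row i has aⱼ where attribute j ∈ Reli, else bᵢⱼ.
Initial tableau (one row per fragment):
  row 1: b11 a2 b13 a4 a5 a6 a7 b18
  row 2: b21 a2 b23 b24 b25 a6 a7 b28
  row 3: a1 a2 a3 a4 b35 b36 a7 a8
  row 4: b41 a2 a3 a4 b45 a6 b47 a8
Rows 1 and 2 agree on G; apply G→DH and equate their DH entries.
Rows 1 and 3 agree on G; apply G→DH and equate their DH entries.
Rows 1 and 2 agree on FH; apply FH→C and equate their C entries.
Rows 1 and 4 agree on FH; apply FH→C and equate their C entries.
Rows 1 and 4 agree on D; apply D→G and equate their G entries.
No row becomes fully distinguished — the join is lossy.

No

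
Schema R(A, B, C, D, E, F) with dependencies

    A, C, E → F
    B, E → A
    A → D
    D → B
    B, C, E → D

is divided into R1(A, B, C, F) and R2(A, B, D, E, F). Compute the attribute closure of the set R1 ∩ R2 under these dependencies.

R1 ∩ R2 = {A, B, F}.
A → D applies, adding D
Closure: {A, B, D, F}.

A, B, D, F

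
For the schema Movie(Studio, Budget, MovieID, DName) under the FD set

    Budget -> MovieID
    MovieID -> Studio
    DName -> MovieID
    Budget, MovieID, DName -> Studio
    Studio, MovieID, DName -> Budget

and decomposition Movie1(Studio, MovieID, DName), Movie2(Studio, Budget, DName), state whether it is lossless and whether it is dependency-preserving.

Lossless test: (Studio, DName)⁺ = {Studio, Budget, MovieID, DName}, which contains all of one fragment — lossless.
Dependency preservation: the restricted closure of {Budget} across the fragments never reaches {MovieID}, so Budget → MovieID cannot be enforced without a join — not preserved.

lossless but not dependency-preserving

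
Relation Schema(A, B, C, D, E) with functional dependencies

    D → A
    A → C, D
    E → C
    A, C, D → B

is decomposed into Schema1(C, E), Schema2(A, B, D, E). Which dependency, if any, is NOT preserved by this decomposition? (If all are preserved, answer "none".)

A → C, D

Check A → C, D: no single fragment contains all of {A, C, D}, and the restricted closure of {A} across the fragments never reaches {C, D}.
D → A is preserved.
E → C is preserved.
A, C, D → B is preserved.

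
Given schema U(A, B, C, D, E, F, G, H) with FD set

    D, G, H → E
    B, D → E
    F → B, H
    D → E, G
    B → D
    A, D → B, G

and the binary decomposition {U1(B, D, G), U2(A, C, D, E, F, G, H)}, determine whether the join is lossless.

Common attributes: U1 ∩ U2 = {D, G}.
Closure of {D, G}: D → E, G applies, adding E. So (D, G)⁺ = {D, E, G}.
The closure contains neither all of U1 = {B, D, G} nor all of U2 = {A, C, D, E, F, G, H}, so the common attributes are not a superkey of either fragment. The join is lossy.

No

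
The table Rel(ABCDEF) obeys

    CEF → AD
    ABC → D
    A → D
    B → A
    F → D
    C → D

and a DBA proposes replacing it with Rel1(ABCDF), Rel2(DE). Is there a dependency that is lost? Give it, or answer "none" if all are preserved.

Check CEF → AD: no single fragment contains all of {ACDEF}, and the restricted closure of {CEF} across the fragments never reaches {AD}.
ABC → D is preserved.
A → D is preserved.
B → A is preserved.
F → D is preserved.
C → D is preserved.

CEF → AD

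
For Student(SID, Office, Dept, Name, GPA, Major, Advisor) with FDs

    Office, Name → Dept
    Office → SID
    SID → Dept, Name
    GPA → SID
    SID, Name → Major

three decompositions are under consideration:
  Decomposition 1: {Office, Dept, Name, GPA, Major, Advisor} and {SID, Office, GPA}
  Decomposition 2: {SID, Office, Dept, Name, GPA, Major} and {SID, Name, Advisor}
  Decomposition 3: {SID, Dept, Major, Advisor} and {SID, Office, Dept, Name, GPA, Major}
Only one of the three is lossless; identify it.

Decomposition 1

Decomposition 1: common = {Office, GPA}, closure = {SID, Office, Dept, Name, GPA, Major} → lossless.
Decomposition 2: common = {SID, Name}, closure = {SID, Dept, Name, Major} → lossy.
Decomposition 3: common = {SID, Dept, Major}, closure = {SID, Dept, Name, Major} → lossy.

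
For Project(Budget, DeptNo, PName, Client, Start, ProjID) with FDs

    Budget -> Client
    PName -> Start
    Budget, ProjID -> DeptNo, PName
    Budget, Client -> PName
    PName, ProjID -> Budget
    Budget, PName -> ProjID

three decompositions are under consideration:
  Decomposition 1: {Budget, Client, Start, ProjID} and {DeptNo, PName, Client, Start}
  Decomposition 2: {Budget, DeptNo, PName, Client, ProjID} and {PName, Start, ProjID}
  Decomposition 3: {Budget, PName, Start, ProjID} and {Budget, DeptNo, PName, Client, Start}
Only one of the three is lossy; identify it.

Decomposition 1

Decomposition 1: common = {Client, Start}, closure = {Client, Start} → lossy.
Decomposition 2: common = {PName, ProjID}, closure = {Budget, DeptNo, PName, Client, Start, ProjID} → lossless.
Decomposition 3: common = {Budget, PName, Start}, closure = {Budget, DeptNo, PName, Client, Start, ProjID} → lossless.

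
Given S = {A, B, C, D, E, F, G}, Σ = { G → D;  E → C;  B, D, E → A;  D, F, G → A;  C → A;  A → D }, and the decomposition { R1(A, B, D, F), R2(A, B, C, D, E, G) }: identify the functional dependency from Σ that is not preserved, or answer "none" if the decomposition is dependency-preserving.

D, F, G → A

Check D, F, G → A: no single fragment contains all of {A, D, F, G}, and the restricted closure of {D, F, G} across the fragments never reaches {A}.
G → D is preserved.
E → C is preserved.
B, D, E → A is preserved.
C → A is preserved.
A → D is preserved.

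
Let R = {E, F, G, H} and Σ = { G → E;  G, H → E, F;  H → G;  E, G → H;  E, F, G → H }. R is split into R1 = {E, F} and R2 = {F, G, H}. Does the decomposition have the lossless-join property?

Common attributes: R1 ∩ R2 = {F}.
No dependency enlarges {F}, so (F)⁺ = {F}.
The closure contains neither all of R1 = {E, F} nor all of R2 = {F, G, H}, so the common attributes are not a superkey of either fragment. The join is lossy.

No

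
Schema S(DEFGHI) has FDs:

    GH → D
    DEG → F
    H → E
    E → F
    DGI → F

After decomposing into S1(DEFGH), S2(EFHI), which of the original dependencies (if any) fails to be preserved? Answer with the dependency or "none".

Check DGI → F: no single fragment contains all of {DFGI}, and the restricted closure of {DGI} across the fragments never reaches {F}.
GH → D is preserved.
DEG → F is preserved.
H → E is preserved.
E → F is preserved.

DGI → F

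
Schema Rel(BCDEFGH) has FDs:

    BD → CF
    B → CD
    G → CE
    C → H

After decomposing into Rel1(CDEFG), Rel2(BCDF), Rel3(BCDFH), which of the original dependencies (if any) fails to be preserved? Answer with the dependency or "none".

BD → CF lies within Rel2.
B → CD lies within Rel2.
G → CE lies within Rel1.
C → H lies within Rel3.
Every dependency is enforceable on the fragments, so the decomposition is dependency-preserving.

none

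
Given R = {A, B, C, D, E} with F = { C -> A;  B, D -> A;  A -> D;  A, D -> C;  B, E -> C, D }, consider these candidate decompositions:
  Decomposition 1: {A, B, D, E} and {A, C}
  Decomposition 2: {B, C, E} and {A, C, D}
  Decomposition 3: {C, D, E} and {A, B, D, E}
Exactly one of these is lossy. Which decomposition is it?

Decomposition 3

Decomposition 1: common = {A}, closure = {A, C, D} → lossless.
Decomposition 2: common = {C}, closure = {A, C, D} → lossless.
Decomposition 3: common = {D, E}, closure = {D, E} → lossy.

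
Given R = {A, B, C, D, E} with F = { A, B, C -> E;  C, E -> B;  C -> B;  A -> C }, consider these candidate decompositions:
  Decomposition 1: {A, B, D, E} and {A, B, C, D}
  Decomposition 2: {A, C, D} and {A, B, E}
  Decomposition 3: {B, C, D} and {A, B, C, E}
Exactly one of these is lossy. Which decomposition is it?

Decomposition 3

Decomposition 1: common = {A, B, D}, closure = {A, B, C, D, E} → lossless.
Decomposition 2: common = {A}, closure = {A, B, C, E} → lossless.
Decomposition 3: common = {B, C}, closure = {B, C} → lossy.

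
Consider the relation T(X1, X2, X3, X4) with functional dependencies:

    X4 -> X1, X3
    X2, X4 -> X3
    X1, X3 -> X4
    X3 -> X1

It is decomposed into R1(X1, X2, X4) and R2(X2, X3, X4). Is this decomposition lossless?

Yes

Common attributes: R1 ∩ R2 = {X2, X4}.
Closure of {X2, X4}: X4 → X1, X3 applies, adding X1, X3. So (X2, X4)⁺ = {X1, X2, X3, X4}.
This closure contains every attribute of R1, so R1 ∩ R2 → R1. The join is lossless.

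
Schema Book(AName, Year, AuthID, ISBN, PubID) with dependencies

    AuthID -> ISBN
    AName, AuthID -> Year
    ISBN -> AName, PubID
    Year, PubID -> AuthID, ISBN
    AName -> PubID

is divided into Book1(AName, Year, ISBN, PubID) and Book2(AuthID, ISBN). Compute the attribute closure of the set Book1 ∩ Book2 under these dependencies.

AName, ISBN, PubID

Book1 ∩ Book2 = {ISBN}.
ISBN → AName, PubID applies, adding AName, PubID
Closure: {AName, ISBN, PubID}.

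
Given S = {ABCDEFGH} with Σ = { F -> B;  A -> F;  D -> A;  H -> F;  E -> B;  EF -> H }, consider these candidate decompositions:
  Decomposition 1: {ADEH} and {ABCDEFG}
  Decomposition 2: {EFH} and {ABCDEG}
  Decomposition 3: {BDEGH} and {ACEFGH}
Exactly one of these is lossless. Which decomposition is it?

Decomposition 1

Decomposition 1: common = {ADE}, closure = {ABDEFH} → lossless.
Decomposition 2: common = {E}, closure = {BE} → lossy.
Decomposition 3: common = {EGH}, closure = {BEFGH} → lossy.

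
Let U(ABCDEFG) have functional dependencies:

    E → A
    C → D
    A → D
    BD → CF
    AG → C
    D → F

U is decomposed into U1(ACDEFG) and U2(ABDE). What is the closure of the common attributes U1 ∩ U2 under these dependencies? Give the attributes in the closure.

U1 ∩ U2 = {ADE}.
D → F applies, adding F
Closure: {ADEF}.

ADEF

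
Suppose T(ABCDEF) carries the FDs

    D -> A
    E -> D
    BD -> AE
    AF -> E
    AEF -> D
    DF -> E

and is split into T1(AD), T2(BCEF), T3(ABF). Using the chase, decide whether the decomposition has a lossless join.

No

Chase test. Columns are ABCDEF; row i has aⱼ where attribute j ∈ Ti, else bᵢⱼ.
Initial tableau (one row per fragment):
  row 1: a1 b12 b13 a4 b15 b16
  row 2: b21 a2 a3 b24 a5 a6
  row 3: a1 a2 b33 b34 b35 a6
No row becomes fully distinguished — the join is lossy.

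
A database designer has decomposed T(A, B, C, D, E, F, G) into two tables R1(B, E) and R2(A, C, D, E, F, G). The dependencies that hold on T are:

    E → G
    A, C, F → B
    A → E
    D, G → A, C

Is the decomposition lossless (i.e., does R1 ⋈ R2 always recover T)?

Common attributes: R1 ∩ R2 = {E}.
Closure of {E}: E → G applies, adding G. So (E)⁺ = {E, G}.
The closure contains neither all of R1 = {B, E} nor all of R2 = {A, C, D, E, F, G}, so the common attributes are not a superkey of either fragment. The join is lossy.

No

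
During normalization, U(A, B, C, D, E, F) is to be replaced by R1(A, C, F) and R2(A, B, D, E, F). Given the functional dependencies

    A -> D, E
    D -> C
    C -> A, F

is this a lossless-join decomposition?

Yes

Common attributes: R1 ∩ R2 = {A, F}.
Closure of {A, F}: A → D, E applies, adding D, E; D → C applies, adding C. So (A, F)⁺ = {A, C, D, E, F}.
This closure contains every attribute of R1, so R1 ∩ R2 → R1. The join is lossless.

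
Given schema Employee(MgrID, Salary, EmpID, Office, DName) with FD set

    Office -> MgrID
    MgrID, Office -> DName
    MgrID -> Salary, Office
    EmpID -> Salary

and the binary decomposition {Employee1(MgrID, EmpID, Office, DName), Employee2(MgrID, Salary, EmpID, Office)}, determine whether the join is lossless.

Yes

Common attributes: Employee1 ∩ Employee2 = {MgrID, EmpID, Office}.
Closure of {MgrID, EmpID, Office}: MgrID, Office → DName applies, adding DName; MgrID → Salary, Office applies, adding Salary. So (MgrID, EmpID, Office)⁺ = {MgrID, Salary, EmpID, Office, DName}.
This closure contains every attribute of Employee1, so Employee1 ∩ Employee2 → Employee1. The join is lossless.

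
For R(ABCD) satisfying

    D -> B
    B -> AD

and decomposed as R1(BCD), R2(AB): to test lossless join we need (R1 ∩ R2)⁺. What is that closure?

R1 ∩ R2 = {B}.
B → AD applies, adding AD
Closure: {ABD}.

ABD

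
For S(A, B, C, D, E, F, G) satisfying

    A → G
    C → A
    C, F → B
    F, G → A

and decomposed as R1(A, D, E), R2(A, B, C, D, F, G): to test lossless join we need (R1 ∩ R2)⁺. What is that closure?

A, D, G

R1 ∩ R2 = {A, D}.
A → G applies, adding G
Closure: {A, D, G}.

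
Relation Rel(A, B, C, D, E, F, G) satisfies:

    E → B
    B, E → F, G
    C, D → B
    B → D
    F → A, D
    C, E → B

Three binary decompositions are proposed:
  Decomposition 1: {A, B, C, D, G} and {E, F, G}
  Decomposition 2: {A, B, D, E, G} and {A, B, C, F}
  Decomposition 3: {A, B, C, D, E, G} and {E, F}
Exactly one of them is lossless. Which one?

Decomposition 3

Decomposition 1: common = {G}, closure = {G} → lossy.
Decomposition 2: common = {A, B}, closure = {A, B, D} → lossy.
Decomposition 3: common = {E}, closure = {A, B, D, E, F, G} → lossless.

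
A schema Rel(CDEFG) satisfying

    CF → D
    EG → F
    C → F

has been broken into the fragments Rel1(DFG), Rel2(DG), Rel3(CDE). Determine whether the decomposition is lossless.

Chase test. Columns are CDEFG; row i has aⱼ where attribute j ∈ Reli, else bᵢⱼ.
Initial tableau (one row per fragment):
  row 1: b11 a2 b13 a4 a5
  row 2: b21 a2 b23 b24 a5
  row 3: a1 a2 a3 b34 b35
No row becomes fully distinguished — the join is lossy.

No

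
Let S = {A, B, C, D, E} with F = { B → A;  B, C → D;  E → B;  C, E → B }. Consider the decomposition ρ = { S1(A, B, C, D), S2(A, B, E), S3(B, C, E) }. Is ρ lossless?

Chase test. Columns are A, B, C, D, E; row i has aⱼ where attribute j ∈ Si, else bᵢⱼ.
Initial tableau (one row per fragment):
  row 1: a1 a2 a3 a4 b15
  row 2: a1 a2 b23 b24 a5
  row 3: b31 a2 a3 b34 a5
Rows 1 and 3 agree on B; apply B→A and equate their A entries.
Rows 1 and 3 agree on B, C; apply B, C→D and equate their D entries.
Row 3 is now all distinguished symbols — the join is lossless.

Yes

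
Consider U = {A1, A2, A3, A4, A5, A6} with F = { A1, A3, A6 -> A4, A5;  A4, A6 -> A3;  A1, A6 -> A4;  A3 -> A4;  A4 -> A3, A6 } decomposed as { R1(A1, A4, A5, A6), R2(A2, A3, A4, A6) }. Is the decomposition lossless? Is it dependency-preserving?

Lossless test: (A4, A6)⁺ = {A3, A4, A6}, which is a superkey of neither fragment — lossy.
Dependency preservation: A1, A3, A6 → A4, A5 is not contained in any single fragment, but the restricted closure of its left-hand side across the fragments still reaches the right-hand side; the remaining FDs each lie inside some fragment. All dependencies are preserved.

lossy but dependency-preserving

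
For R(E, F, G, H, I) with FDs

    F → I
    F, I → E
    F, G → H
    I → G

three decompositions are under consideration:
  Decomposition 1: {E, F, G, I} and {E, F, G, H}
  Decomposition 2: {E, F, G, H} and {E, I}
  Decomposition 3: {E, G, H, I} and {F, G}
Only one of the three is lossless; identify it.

Decomposition 1: common = {E, F, G}, closure = {E, F, G, H, I} → lossless.
Decomposition 2: common = {E}, closure = {E} → lossy.
Decomposition 3: common = {G}, closure = {G} → lossy.

Decomposition 1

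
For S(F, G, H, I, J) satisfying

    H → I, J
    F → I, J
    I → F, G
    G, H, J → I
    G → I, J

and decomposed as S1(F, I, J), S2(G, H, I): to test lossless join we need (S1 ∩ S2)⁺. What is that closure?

S1 ∩ S2 = {I}.
I → F, G applies, adding F, G
G → I, J applies, adding J
Closure: {F, G, I, J}.

F, G, I, J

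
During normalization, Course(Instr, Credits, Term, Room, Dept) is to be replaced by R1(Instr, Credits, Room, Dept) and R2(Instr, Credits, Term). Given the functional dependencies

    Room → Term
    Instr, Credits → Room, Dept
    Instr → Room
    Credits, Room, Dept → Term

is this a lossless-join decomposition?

Yes

Common attributes: R1 ∩ R2 = {Instr, Credits}.
Closure of {Instr, Credits}: Instr, Credits → Room, Dept applies, adding Room, Dept; Credits, Room, Dept → Term applies, adding Term. So (Instr, Credits)⁺ = {Instr, Credits, Term, Room, Dept}.
This closure contains every attribute of R1, so R1 ∩ R2 → R1. The join is lossless.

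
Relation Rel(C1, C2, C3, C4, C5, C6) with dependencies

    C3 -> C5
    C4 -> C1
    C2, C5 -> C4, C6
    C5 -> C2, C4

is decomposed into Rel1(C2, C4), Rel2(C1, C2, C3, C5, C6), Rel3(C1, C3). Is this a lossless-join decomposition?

Chase test. Columns are C1, C2, C3, C4, C5, C6; row i has aⱼ where attribute j ∈ Reli, else bᵢⱼ.
Initial tableau (one row per fragment):
  row 1: b11 a2 b13 a4 b15 b16
  row 2: a1 a2 a3 b24 a5 a6
  row 3: a1 b32 a3 b34 b35 b36
Rows 2 and 3 agree on C3; apply C3→C5 and equate their C5 entries.
Rows 2 and 3 agree on C5; apply C5→C2, C4 and equate their C2, C4 entries.
Rows 2 and 3 agree on C2, C5; apply C2, C5→C4, C6 and equate their C4, C6 entries.
No row becomes fully distinguished — the join is lossy.

No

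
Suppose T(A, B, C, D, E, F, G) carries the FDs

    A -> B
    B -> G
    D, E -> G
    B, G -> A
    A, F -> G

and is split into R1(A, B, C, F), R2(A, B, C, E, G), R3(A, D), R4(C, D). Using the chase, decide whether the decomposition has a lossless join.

No

Chase test. Columns are A, B, C, D, E, F, G; row i has aⱼ where attribute j ∈ Ri, else bᵢⱼ.
Initial tableau (one row per fragment):
  row 1: a1 a2 a3 b14 b15 a6 b17
  row 2: a1 a2 a3 b24 a5 b26 a7
  row 3: a1 b32 b33 a4 b35 b36 b37
  row 4: b41 b42 a3 a4 b45 b46 b47
Rows 1 and 3 agree on A; apply A→B and equate their B entries.
Rows 1 and 2 agree on B; apply B→G and equate their G entries.
Rows 1 and 3 agree on B; apply B→G and equate their G entries.
No row becomes fully distinguished — the join is lossy.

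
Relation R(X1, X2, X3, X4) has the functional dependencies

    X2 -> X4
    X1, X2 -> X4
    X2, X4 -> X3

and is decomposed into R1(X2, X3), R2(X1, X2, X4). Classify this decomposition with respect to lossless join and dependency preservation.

lossless and dependency-preserving

Lossless test: (X2)⁺ = {X2, X3, X4}, which contains all of one fragment — lossless.
Dependency preservation: X2, X4 → X3 is not contained in any single fragment, but the restricted closure of its left-hand side across the fragments still reaches the right-hand side; the remaining FDs each lie inside some fragment. All dependencies are preserved.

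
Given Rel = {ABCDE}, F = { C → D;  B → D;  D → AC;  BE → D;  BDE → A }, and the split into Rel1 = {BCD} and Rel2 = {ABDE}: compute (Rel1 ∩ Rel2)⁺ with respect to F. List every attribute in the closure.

Rel1 ∩ Rel2 = {BD}.
D → AC applies, adding AC
Closure: {ABCD}.

ABCD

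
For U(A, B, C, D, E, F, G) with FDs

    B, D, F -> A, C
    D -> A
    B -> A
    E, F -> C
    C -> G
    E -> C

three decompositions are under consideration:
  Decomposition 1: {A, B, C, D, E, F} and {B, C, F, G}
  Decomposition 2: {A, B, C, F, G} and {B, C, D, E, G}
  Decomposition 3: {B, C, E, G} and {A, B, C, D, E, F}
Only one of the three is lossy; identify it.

Decomposition 2

Decomposition 1: common = {B, C, F}, closure = {A, B, C, F, G} → lossless.
Decomposition 2: common = {B, C, G}, closure = {A, B, C, G} → lossy.
Decomposition 3: common = {B, C, E}, closure = {A, B, C, E, G} → lossless.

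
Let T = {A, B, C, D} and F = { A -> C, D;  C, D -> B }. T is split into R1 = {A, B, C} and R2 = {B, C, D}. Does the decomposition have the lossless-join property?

Common attributes: R1 ∩ R2 = {B, C}.
No dependency enlarges {B, C}, so (B, C)⁺ = {B, C}.
The closure contains neither all of R1 = {A, B, C} nor all of R2 = {B, C, D}, so the common attributes are not a superkey of either fragment. The join is lossy.

No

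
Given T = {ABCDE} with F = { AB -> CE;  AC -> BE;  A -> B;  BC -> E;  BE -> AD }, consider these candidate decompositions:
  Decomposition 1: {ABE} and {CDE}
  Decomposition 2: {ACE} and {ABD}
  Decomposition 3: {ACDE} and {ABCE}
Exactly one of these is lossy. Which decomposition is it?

Decomposition 1

Decomposition 1: common = {E}, closure = {E} → lossy.
Decomposition 2: common = {A}, closure = {ABCDE} → lossless.
Decomposition 3: common = {ACE}, closure = {ABCDE} → lossless.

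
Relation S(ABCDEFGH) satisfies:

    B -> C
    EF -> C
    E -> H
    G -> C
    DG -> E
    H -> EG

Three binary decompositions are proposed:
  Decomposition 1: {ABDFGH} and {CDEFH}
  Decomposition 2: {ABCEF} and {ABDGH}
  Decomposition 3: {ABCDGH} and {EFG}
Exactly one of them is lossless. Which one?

Decomposition 1

Decomposition 1: common = {DFH}, closure = {CDEFGH} → lossless.
Decomposition 2: common = {AB}, closure = {ABC} → lossy.
Decomposition 3: common = {G}, closure = {CG} → lossy.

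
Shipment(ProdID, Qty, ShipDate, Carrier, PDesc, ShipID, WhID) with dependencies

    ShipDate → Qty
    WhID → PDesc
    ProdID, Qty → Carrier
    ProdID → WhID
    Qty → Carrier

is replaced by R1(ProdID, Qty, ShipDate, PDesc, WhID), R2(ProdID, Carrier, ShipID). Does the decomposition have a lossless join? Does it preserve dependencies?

lossy and not dependency-preserving

Lossless test: (ProdID)⁺ = {ProdID, PDesc, WhID}, which is a superkey of neither fragment — lossy.
Dependency preservation: the restricted closure of {ProdID, Qty} across the fragments never reaches {Carrier}, so ProdID, Qty → Carrier cannot be enforced without a join — not preserved.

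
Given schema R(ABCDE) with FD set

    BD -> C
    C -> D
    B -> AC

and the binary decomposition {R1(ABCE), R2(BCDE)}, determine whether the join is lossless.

Yes

Common attributes: R1 ∩ R2 = {BCE}.
Closure of {BCE}: C → D applies, adding D; B → AC applies, adding A. So (BCE)⁺ = {ABCDE}.
This closure contains every attribute of R1, so R1 ∩ R2 → R1. The join is lossless.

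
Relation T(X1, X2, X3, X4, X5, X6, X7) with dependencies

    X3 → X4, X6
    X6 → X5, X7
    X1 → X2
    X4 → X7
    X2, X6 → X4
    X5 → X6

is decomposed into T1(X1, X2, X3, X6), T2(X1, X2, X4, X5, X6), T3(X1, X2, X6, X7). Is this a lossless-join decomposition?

Chase test. Columns are X1, X2, X3, X4, X5, X6, X7; row i has aⱼ where attribute j ∈ Ti, else bᵢⱼ.
Initial tableau (one row per fragment):
  row 1: a1 a2 a3 b14 b15 a6 b17
  row 2: a1 a2 b23 a4 a5 a6 b27
  row 3: a1 a2 b33 b34 b35 a6 a7
Rows 1 and 2 agree on X6; apply X6→X5, X7 and equate their X5, X7 entries.
Rows 1 and 3 agree on X6; apply X6→X5, X7 and equate their X5, X7 entries.
Rows 1 and 2 agree on X2, X6; apply X2, X6→X4 and equate their X4 entries.
Rows 1 and 3 agree on X2, X6; apply X2, X6→X4 and equate their X4 entries.
Row 1 is now all distinguished symbols — the join is lossless.

Yes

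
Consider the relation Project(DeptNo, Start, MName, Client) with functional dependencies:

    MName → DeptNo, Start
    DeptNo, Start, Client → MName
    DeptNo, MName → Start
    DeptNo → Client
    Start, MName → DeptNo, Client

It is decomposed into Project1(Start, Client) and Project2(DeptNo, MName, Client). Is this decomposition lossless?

Common attributes: Project1 ∩ Project2 = {Client}.
No dependency enlarges {Client}, so (Client)⁺ = {Client}.
The closure contains neither all of Project1 = {Start, Client} nor all of Project2 = {DeptNo, MName, Client}, so the common attributes are not a superkey of either fragment. The join is lossy.

No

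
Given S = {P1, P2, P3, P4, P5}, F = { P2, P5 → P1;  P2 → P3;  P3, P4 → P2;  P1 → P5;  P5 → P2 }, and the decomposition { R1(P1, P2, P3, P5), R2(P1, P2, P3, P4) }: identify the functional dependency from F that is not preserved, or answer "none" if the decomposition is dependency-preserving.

P2, P5 → P1 lies within R1.
P2 → P3 lies within R1.
P3, P4 → P2 lies within R2.
P1 → P5 lies within R1.
P5 → P2 lies within R1.
Every dependency is enforceable on the fragments, so the decomposition is dependency-preserving.

none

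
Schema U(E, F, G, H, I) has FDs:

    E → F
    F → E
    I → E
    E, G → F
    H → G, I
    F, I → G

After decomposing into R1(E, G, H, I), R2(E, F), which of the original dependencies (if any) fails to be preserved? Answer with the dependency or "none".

E → F lies within R2.
F → E lies within R2.
I → E lies within R1.
E, G → F: restricted closure across fragments reaches F.
H → G, I lies within R1.
F, I → G: restricted closure across fragments reaches G.
Every dependency is enforceable on the fragments, so the decomposition is dependency-preserving.

none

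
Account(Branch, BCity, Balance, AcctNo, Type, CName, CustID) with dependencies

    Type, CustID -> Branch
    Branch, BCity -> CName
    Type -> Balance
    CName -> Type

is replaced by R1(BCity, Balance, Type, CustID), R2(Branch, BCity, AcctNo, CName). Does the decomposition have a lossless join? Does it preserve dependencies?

Lossless test: (BCity)⁺ = {BCity}, which is a superkey of neither fragment — lossy.
Dependency preservation: the restricted closure of {Type, CustID} across the fragments never reaches {Branch}, so Type, CustID → Branch cannot be enforced without a join — not preserved.

lossy and not dependency-preserving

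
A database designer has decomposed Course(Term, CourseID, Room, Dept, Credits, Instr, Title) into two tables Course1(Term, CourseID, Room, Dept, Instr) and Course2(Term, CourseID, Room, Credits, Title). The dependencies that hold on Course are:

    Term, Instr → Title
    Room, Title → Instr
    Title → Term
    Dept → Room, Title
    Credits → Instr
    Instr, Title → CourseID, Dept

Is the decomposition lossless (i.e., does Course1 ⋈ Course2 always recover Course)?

Common attributes: Course1 ∩ Course2 = {Term, CourseID, Room}.
No dependency enlarges {Term, CourseID, Room}, so (Term, CourseID, Room)⁺ = {Term, CourseID, Room}.
The closure contains neither all of Course1 = {Term, CourseID, Room, Dept, Instr} nor all of Course2 = {Term, CourseID, Room, Credits, Title}, so the common attributes are not a superkey of either fragment. The join is lossy.

No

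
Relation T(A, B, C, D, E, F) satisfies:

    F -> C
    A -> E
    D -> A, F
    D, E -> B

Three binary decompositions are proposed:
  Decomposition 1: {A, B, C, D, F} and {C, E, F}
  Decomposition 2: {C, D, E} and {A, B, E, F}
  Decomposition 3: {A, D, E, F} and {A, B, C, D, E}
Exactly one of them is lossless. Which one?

Decomposition 1: common = {C, F}, closure = {C, F} → lossy.
Decomposition 2: common = {E}, closure = {E} → lossy.
Decomposition 3: common = {A, D, E}, closure = {A, B, C, D, E, F} → lossless.

Decomposition 3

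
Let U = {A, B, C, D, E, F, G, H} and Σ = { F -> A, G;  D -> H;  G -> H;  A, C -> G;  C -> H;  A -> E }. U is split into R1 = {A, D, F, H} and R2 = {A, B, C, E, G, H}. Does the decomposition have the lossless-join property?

No

Common attributes: R1 ∩ R2 = {A, H}.
Closure of {A, H}: A → E applies, adding E. So (A, H)⁺ = {A, E, H}.
The closure contains neither all of R1 = {A, D, F, H} nor all of R2 = {A, B, C, E, G, H}, so the common attributes are not a superkey of either fragment. The join is lossy.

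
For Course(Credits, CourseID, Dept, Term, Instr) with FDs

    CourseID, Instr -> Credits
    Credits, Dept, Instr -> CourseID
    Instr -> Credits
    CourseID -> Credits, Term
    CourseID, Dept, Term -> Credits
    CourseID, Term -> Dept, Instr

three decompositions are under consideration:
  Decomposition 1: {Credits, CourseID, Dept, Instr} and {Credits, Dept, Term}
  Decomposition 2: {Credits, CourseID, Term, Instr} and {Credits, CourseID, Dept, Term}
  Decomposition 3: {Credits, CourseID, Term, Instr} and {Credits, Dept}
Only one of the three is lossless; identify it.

Decomposition 1: common = {Credits, Dept}, closure = {Credits, Dept} → lossy.
Decomposition 2: common = {Credits, CourseID, Term}, closure = {Credits, CourseID, Dept, Term, Instr} → lossless.
Decomposition 3: common = {Credits}, closure = {Credits} → lossy.

Decomposition 2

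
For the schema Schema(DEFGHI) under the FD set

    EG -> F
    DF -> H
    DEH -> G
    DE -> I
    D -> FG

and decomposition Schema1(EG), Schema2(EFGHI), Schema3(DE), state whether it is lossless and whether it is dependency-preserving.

Lossless test (chase): Rows 1 and 2 agree on EG; apply EG→F and equate their F entries. No row becomes fully distinguished — the join is lossy.
Dependency preservation: the restricted closure of {DF} across the fragments never reaches {H}, so DF → H cannot be enforced without a join — not preserved.

lossy and not dependency-preserving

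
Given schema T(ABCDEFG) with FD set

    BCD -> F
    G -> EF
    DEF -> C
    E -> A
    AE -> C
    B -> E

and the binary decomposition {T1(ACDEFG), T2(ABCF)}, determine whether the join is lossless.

No

Common attributes: T1 ∩ T2 = {ACF}.
No dependency enlarges {ACF}, so (ACF)⁺ = {ACF}.
The closure contains neither all of T1 = {ACDEFG} nor all of T2 = {ABCF}, so the common attributes are not a superkey of either fragment. The join is lossy.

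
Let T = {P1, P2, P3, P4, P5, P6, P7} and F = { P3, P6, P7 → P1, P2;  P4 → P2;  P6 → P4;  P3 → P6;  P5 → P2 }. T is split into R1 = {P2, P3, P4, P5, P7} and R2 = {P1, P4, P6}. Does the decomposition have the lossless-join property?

No

Common attributes: R1 ∩ R2 = {P4}.
Closure of {P4}: P4 → P2 applies, adding P2. So (P4)⁺ = {P2, P4}.
The closure contains neither all of R1 = {P2, P3, P4, P5, P7} nor all of R2 = {P1, P4, P6}, so the common attributes are not a superkey of either fragment. The join is lossy.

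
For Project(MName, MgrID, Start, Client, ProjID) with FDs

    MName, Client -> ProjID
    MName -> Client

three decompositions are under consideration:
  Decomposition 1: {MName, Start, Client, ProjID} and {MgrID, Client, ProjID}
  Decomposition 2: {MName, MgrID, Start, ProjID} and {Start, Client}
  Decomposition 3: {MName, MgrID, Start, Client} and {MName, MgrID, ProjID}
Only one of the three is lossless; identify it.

Decomposition 3

Decomposition 1: common = {Client, ProjID}, closure = {Client, ProjID} → lossy.
Decomposition 2: common = {Start}, closure = {Start} → lossy.
Decomposition 3: common = {MName, MgrID}, closure = {MName, MgrID, Client, ProjID} → lossless.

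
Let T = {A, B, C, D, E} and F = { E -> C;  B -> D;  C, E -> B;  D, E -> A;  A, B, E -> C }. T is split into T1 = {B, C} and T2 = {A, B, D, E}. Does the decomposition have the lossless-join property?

Common attributes: T1 ∩ T2 = {B}.
Closure of {B}: B → D applies, adding D. So (B)⁺ = {B, D}.
The closure contains neither all of T1 = {B, C} nor all of T2 = {A, B, D, E}, so the common attributes are not a superkey of either fragment. The join is lossy.

No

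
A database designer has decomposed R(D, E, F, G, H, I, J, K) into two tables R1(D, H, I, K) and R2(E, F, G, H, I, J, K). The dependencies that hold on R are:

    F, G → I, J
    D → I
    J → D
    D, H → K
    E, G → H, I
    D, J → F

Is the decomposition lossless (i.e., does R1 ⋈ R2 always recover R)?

Common attributes: R1 ∩ R2 = {H, I, K}.
No dependency enlarges {H, I, K}, so (H, I, K)⁺ = {H, I, K}.
The closure contains neither all of R1 = {D, H, I, K} nor all of R2 = {E, F, G, H, I, J, K}, so the common attributes are not a superkey of either fragment. The join is lossy.

No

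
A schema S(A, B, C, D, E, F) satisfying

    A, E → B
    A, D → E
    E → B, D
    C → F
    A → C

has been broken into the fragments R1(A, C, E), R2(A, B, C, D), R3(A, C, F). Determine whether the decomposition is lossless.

No

Chase test. Columns are A, B, C, D, E, F; row i has aⱼ where attribute j ∈ Ri, else bᵢⱼ.
Initial tableau (one row per fragment):
  row 1: a1 b12 a3 b14 a5 b16
  row 2: a1 a2 a3 a4 b25 b26
  row 3: a1 b32 a3 b34 b35 a6
Rows 1 and 2 agree on C; apply C→F and equate their F entries.
Rows 1 and 3 agree on C; apply C→F and equate their F entries.
No row becomes fully distinguished — the join is lossy.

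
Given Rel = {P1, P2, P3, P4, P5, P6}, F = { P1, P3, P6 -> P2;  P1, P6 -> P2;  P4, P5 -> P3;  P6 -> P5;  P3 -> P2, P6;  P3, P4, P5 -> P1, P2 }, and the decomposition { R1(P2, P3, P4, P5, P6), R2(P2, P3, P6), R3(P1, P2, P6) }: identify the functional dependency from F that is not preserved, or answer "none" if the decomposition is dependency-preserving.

Check P3, P4, P5 → P1, P2: no single fragment contains all of {P1, P2, P3, P4, P5}, and the restricted closure of {P3, P4, P5} across the fragments never reaches {P1, P2}.
P1, P3, P6 → P2 is preserved.
P1, P6 → P2 is preserved.
P4, P5 → P3 is preserved.
P6 → P5 is preserved.
P3 → P2, P6 is preserved.

P3, P4, P5 -> P1, P2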